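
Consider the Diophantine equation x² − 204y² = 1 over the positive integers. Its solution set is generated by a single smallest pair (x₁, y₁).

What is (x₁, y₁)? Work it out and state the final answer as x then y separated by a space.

√204 = [14; 3,1,1,6,1,1,3,28, …], period ℓ=8 (even) → k=7
step 0: (14, 1)  from 14·(1,0) + (0,1)
step 1: (43, 3)  from 3·(14,1) + (1,0)
step 2: (57, 4)  from 1·(43,3) + (14,1)
…
step 4: (657, 46)  from 6·(100,7) + (57,4)
step 5: (757, 53)  from 1·(657,46) + (100,7)
step 6: (1414, 99)  from 1·(757,53) + (657,46)
step 7: (4999, 350)  from 3·(1414,99) + (757,53)
fundamental: x₁=4999, y₁=350  (since 24990001 − 204·122500 = 1)

4999 350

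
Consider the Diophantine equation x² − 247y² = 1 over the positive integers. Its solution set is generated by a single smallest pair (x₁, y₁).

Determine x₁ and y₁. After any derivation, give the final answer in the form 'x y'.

85292 5427

√247 = [15; 1,2,1,1,9,1,9,1,1,2,1,30, …], period ℓ=12 (even) → k=11
k=0  a_k=15  p_k/q_k = 15/1
…
k=9  a_k=1  p_k/q_k = 24203/1540
k=10  a_k=2  p_k/q_k = 61089/3887
k=11  a_k=1  p_k/q_k = 85292/5427
→ (85292, 5427).  Check: 85292²=7274725264, 247·5427²=7274725263, difference 1.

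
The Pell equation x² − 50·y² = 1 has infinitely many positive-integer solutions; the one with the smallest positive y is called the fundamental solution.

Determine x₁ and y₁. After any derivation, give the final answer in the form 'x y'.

√50 = [7; 14, …], period ℓ=1 (odd) → k=1
i=0: a=7 ⇒ p=7, q=1
i=1: a=14 ⇒ p=99, q=14
→ (99, 14).  Check: 99²=9801, 50·14²=9800, difference 1.

99 14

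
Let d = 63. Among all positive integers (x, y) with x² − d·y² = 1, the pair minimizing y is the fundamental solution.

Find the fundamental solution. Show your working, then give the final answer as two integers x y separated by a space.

8 1

√63 → a₀=7, period (1,14); ℓ=2 even so k=1
step 0: (7, 1)  from 7·(1,0) + (0,1)
step 1: (8, 1)  from 1·(7,1) + (1,0)
→ (8, 1).  Check: 8²=64, 63·1²=63, difference 1.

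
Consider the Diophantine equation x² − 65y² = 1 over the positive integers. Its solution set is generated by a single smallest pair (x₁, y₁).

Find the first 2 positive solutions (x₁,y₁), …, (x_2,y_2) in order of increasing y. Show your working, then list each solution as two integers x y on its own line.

129 16
33281 4128

√65 → a₀=8, period (16); ℓ=1 odd so k=1
step 0: (8, 1)  from 8·(1,0) + (0,1)
step 1: (129, 16)  from 16·(8,1) + (1,0)
fundamental: x₁=129, y₁=16  (since 16641 − 65·256 = 1)
(x_2, y_2) = (129·129 + 65·16·16, 129·16 + 16·129) = (33281, 4128)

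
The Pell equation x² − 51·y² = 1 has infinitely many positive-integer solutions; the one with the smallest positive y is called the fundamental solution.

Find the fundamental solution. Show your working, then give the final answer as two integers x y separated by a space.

√51 → a₀=7, period (7,14); ℓ=2 even so k=1
k=0  a_k=7  p_k/q_k = 7/1
k=1  a_k=7  p_k/q_k = 50/7
(x₁, y₁) = (50, 7);  50² − 51·7² = 1 ✓

50 7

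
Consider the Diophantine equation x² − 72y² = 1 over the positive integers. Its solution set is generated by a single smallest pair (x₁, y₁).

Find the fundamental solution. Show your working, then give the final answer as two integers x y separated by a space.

d=72: √d = [8; 2,16] (ℓ=2, even), read p_1/q_1
k=0  a_k=8  p_k/q_k = 8/1
k=1  a_k=2  p_k/q_k = 17/2
fundamental: x₁=17, y₁=2  (since 289 − 72·4 = 1)

17 2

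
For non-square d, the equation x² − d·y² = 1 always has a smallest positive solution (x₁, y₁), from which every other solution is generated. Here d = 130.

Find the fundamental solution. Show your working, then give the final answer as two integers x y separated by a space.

6499 570

d=130: √d = [11; 2,2,22] (ℓ=3, odd), read p_5/q_5
k=0  a_k=11  p_k/q_k = 11/1
…
k=2  a_k=2  p_k/q_k = 57/5
…
k=4  a_k=2  p_k/q_k = 2611/229
k=5  a_k=2  p_k/q_k = 6499/570
fundamental: x₁=6499, y₁=570  (since 42237001 − 130·324900 = 1)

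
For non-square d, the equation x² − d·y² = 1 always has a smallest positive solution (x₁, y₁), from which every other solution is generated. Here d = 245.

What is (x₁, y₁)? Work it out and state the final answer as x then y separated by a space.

51841 3312

d=245: √d = [15; 1,1,1,7,6,7,1,1,1,30] (ℓ=10, even), read p_9/q_9
step 0: (15, 1)  from 15·(1,0) + (0,1)
step 1: (16, 1)  from 1·(15,1) + (1,0)
step 2: (31, 2)  from 1·(16,1) + (15,1)
step 3: (47, 3)  from 1·(31,2) + (16,1)
…
step 6: (15809, 1010)  from 7·(2207,141) + (360,23)
step 7: (18016, 1151)  from 1·(15809,1010) + (2207,141)
step 8: (33825, 2161)  from 1·(18016,1151) + (15809,1010)
step 9: (51841, 3312)  from 1·(33825,2161) + (18016,1151)
fundamental: x₁=51841, y₁=3312  (since 2687489281 − 245·10969344 = 1)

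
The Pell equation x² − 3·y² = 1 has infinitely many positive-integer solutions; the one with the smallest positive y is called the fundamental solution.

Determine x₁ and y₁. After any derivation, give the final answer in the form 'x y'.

√3 → a₀=1, period (1,2); ℓ=2 even so k=1
step 0: (1, 1)  from 1·(1,0) + (0,1)
step 1: (2, 1)  from 1·(1,1) + (1,0)
fundamental: x₁=2, y₁=1  (since 4 − 3·1 = 1)

2 1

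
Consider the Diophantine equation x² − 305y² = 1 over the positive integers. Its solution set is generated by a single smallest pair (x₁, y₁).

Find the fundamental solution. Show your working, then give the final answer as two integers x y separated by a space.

489 28

d=305: √d = [17; 2,6,2,34] (ℓ=4, even), read p_3/q_3
i=0: a=17 ⇒ p=17, q=1
i=1: a=2 ⇒ p=35, q=2
i=2: a=6 ⇒ p=227, q=13
i=3: a=2 ⇒ p=489, q=28
(x₁, y₁) = (489, 28);  489² − 305·28² = 1 ✓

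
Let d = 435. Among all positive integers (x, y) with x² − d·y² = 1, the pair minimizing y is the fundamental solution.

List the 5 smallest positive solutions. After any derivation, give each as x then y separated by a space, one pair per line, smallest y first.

√435 = [20; 1,5,1,40, …], period ℓ=4 (even) → k=3
k=0  a_k=20  p_k/q_k = 20/1
…
k=2  a_k=5  p_k/q_k = 125/6
k=3  a_k=1  p_k/q_k = 146/7
→ (146, 7).  Check: 146²=21316, 435·7²=21315, difference 1.
(x_2, y_2) = (146·146 + 435·7·7, 146·7 + 7·146) = (42631, 2044)
(x_3, y_3) = (146·42631 + 435·7·2044, 146·2044 + 7·42631) = (12448106, 596841)
(x_4, y_4) = (146·12448106 + 435·7·596841, 146·596841 + 7·12448106) = (3634804321, 174275528)
(x_5, y_5) = (146·3634804321 + 435·7·174275528, 146·174275528 + 7·3634804321) = (1061350413626, 50887857335)

146 7
42631 2044
12448106 596841
3634804321 174275528
1061350413626 50887857335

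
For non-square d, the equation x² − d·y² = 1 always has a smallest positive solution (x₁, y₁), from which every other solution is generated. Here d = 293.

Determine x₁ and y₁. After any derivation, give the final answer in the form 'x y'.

d=293: √d = [17; 8,1,1,8,34] (ℓ=5, odd), read p_9/q_9
k=0  a_k=17  p_k/q_k = 17/1
k=1  a_k=8  p_k/q_k = 137/8
…
k=3  a_k=1  p_k/q_k = 291/17
k=4  a_k=8  p_k/q_k = 2482/145
k=5  a_k=34  p_k/q_k = 84679/4947
k=6  a_k=8  p_k/q_k = 679914/39721
k=7  a_k=1  p_k/q_k = 764593/44668
k=8  a_k=1  p_k/q_k = 1444507/84389
k=9  a_k=8  p_k/q_k = 12320649/719780
→ (12320649, 719780).  Check: 12320649²=151798391781201, 293·719780²=151798391781200, difference 1.

12320649 719780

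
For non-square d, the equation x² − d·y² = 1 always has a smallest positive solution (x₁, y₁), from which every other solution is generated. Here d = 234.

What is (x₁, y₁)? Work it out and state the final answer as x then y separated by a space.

5201 340

√234 = [15; 3,2,1,2,1,2,3,30, …], period ℓ=8 (even) → k=7
step 0: (15, 1)  from 15·(1,0) + (0,1)
…
step 3: (153, 10)  from 1·(107,7) + (46,3)
step 4: (413, 27)  from 2·(153,10) + (107,7)
…
step 6: (1545, 101)  from 2·(566,37) + (413,27)
step 7: (5201, 340)  from 3·(1545,101) + (566,37)
(x₁, y₁) = (5201, 340);  5201² − 234·340² = 1 ✓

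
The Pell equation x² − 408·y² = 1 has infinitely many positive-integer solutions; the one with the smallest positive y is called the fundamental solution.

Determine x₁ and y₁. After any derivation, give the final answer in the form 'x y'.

[20; 5,40] for √408; ℓ=2 ⇒ convergent index 1
i=0: a=20 ⇒ p=20, q=1
i=1: a=5 ⇒ p=101, q=5
→ (101, 5).  Check: 101²=10201, 408·5²=10200, difference 1.

101 5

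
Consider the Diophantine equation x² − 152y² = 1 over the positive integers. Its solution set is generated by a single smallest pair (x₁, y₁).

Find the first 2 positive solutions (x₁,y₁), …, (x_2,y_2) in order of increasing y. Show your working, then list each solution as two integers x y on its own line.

d=152: √d = [12; 3,24] (ℓ=2, even), read p_1/q_1
step 0: (12, 1)  from 12·(1,0) + (0,1)
step 1: (37, 3)  from 3·(12,1) + (1,0)
fundamental: x₁=37, y₁=3  (since 1369 − 152·9 = 1)
k=2:  x_2 = 37·37+152·3·3 = 2737,  y_2 = 37·3+3·37 = 222

37 3
2737 222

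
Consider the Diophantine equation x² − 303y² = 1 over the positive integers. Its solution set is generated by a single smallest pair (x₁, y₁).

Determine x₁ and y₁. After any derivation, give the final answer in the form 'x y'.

2524 145

[17; 2,2,5,2,2,34] for √303; ℓ=6 ⇒ convergent index 5
a_0=17:  p_0=17·1+0=17,  q_0=17·0+1=1
a_1=2:  p_1=2·17+1=35,  q_1=2·1+0=2
…
a_4=2:  p_4=2·470+87=1027,  q_4=2·27+5=59
a_5=2:  p_5=2·1027+470=2524,  q_5=2·59+27=145
fundamental: x₁=2524, y₁=145  (since 6370576 − 303·21025 = 1)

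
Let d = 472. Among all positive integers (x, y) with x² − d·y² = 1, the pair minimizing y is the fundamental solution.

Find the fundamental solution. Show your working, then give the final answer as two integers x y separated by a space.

306917 14127

√472 = [21; 1,2,1,1,1,…,2,1,42, …], period ℓ=14 (even) → k=13
step 0: (21, 1)  from 21·(1,0) + (0,1)
step 1: (22, 1)  from 1·(21,1) + (1,0)
step 2: (65, 3)  from 2·(22,1) + (21,1)
step 3: (87, 4)  from 1·(65,3) + (22,1)
…
step 8: (24224, 1115)  from 4·(5779,266) + (1108,51)
…
step 10: (54227, 2496)  from 1·(30003,1381) + (24224,1115)
step 11: (84230, 3877)  from 1·(54227,2496) + (30003,1381)
step 12: (222687, 10250)  from 2·(84230,3877) + (54227,2496)
step 13: (306917, 14127)  from 1·(222687,10250) + (84230,3877)
fundamental: x₁=306917, y₁=14127  (since 94198044889 − 472·199572129 = 1)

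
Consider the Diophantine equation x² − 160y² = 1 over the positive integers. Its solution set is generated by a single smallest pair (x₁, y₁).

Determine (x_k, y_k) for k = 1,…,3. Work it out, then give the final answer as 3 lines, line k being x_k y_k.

721 57
1039681 82194
1499219281 118523691

d=160: √d = [12; 1,1,1,5,1,1,1,24] (ℓ=8, even), read p_7/q_7
step 0: (12, 1)  from 12·(1,0) + (0,1)
step 1: (13, 1)  from 1·(12,1) + (1,0)
…
step 4: (215, 17)  from 5·(38,3) + (25,2)
step 5: (253, 20)  from 1·(215,17) + (38,3)
step 6: (468, 37)  from 1·(253,20) + (215,17)
step 7: (721, 57)  from 1·(468,37) + (253,20)
fundamental: x₁=721, y₁=57  (since 519841 − 160·3249 = 1)
k=2:  x_2 = 721·721+160·57·57 = 1039681,  y_2 = 721·57+57·721 = 82194
k=3:  x_3 = 721·1039681+160·57·82194 = 1499219281,  y_3 = 721·82194+57·1039681 = 118523691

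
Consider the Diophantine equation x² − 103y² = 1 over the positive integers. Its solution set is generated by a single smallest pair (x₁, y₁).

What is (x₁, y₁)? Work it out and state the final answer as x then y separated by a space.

√103 = [10; 6,1,2,1,1,9,1,1,2,1,6,20, …], period ℓ=12 (even) → k=11
a_0=10:  p_0=10·1+0=10,  q_0=10·0+1=1
…
a_6=9:  p_6=9·477+274=4567,  q_6=9·47+27=450
…
a_8=1:  p_8=1·5044+4567=9611,  q_8=1·497+450=947
a_9=2:  p_9=2·9611+5044=24266,  q_9=2·947+497=2391
a_10=1:  p_10=1·24266+9611=33877,  q_10=1·2391+947=3338
a_11=6:  p_11=6·33877+24266=227528,  q_11=6·3338+2391=22419
(x₁, y₁) = (227528, 22419);  227528² − 103·22419² = 1 ✓

227528 22419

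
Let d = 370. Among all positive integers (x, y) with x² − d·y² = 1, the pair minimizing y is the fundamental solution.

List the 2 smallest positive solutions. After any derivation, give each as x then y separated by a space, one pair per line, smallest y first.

d=370: √d = [19; 4,4,38] (ℓ=3, odd), read p_5/q_5
step 0: (19, 1)  from 19·(1,0) + (0,1)
…
step 2: (327, 17)  from 4·(77,4) + (19,1)
step 3: (12503, 650)  from 38·(327,17) + (77,4)
step 4: (50339, 2617)  from 4·(12503,650) + (327,17)
step 5: (213859, 11118)  from 4·(50339,2617) + (12503,650)
(x₁, y₁) = (213859, 11118);  213859² − 370·11118² = 1 ✓
n=2: (213859,11118)∘(213859,11118) = (213859·213859+370·11118·11118, 213859·11118+11118·213859) = (91471343761,4755368724)

213859 11118
91471343761 4755368724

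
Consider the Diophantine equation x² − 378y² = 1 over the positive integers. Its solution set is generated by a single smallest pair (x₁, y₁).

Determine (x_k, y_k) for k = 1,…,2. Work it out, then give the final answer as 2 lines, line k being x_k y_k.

8749 450
153090001 7874100

[19; 2,3,1,4,1,3,2,38] for √378; ℓ=8 ⇒ convergent index 7
k=0  a_k=19  p_k/q_k = 19/1
k=1  a_k=2  p_k/q_k = 39/2
k=2  a_k=3  p_k/q_k = 136/7
…
k=5  a_k=1  p_k/q_k = 1011/52
k=6  a_k=3  p_k/q_k = 3869/199
k=7  a_k=2  p_k/q_k = 8749/450
fundamental: x₁=8749, y₁=450  (since 76545001 − 378·202500 = 1)
n=2: (8749,450)∘(8749,450) = (8749·8749+378·450·450, 8749·450+450·8749) = (153090001,7874100)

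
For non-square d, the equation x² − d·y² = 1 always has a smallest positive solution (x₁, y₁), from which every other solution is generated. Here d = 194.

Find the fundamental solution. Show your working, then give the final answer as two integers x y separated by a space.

d=194: √d = [13; 1,12,1,26] (ℓ=4, even), read p_3/q_3
step 0: (13, 1)  from 13·(1,0) + (0,1)
step 1: (14, 1)  from 1·(13,1) + (1,0)
step 2: (181, 13)  from 12·(14,1) + (13,1)
step 3: (195, 14)  from 1·(181,13) + (14,1)
→ (195, 14).  Check: 195²=38025, 194·14²=38024, difference 1.

195 14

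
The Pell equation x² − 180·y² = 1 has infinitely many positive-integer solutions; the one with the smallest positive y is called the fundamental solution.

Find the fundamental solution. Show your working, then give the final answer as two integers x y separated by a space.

161 12

[13; 2,2,2,26] for √180; ℓ=4 ⇒ convergent index 3
i=0: a=13 ⇒ p=13, q=1
…
i=2: a=2 ⇒ p=67, q=5
i=3: a=2 ⇒ p=161, q=12
→ (161, 12).  Check: 161²=25921, 180·12²=25920, difference 1.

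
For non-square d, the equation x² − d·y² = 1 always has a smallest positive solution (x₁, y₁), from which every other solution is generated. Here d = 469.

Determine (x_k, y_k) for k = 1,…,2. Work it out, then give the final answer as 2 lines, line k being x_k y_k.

137215 6336
37655912449 1738788480

√469 → a₀=21, period (1,1,1,10,6,10,1,1,1,42); ℓ=10 even so k=9
k=0  a_k=21  p_k/q_k = 21/1
k=1  a_k=1  p_k/q_k = 22/1
k=2  a_k=1  p_k/q_k = 43/2
k=3  a_k=1  p_k/q_k = 65/3
k=4  a_k=10  p_k/q_k = 693/32
…
k=6  a_k=10  p_k/q_k = 42923/1982
k=7  a_k=1  p_k/q_k = 47146/2177
k=8  a_k=1  p_k/q_k = 90069/4159
k=9  a_k=1  p_k/q_k = 137215/6336
fundamental: x₁=137215, y₁=6336  (since 18827956225 − 469·40144896 = 1)
(x_2, y_2) = (137215·137215 + 469·6336·6336, 137215·6336 + 6336·137215) = (37655912449, 1738788480)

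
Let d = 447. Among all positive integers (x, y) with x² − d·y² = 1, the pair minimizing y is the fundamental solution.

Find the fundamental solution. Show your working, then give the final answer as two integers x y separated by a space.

148 7

d=447: √d = [21; 7,42] (ℓ=2, even), read p_1/q_1
k=0  a_k=21  p_k/q_k = 21/1
k=1  a_k=7  p_k/q_k = 148/7
→ (148, 7).  Check: 148²=21904, 447·7²=21903, difference 1.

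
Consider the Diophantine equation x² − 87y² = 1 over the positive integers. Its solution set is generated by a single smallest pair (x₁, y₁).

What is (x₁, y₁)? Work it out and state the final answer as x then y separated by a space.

28 3

√87 → a₀=9, period (3,18); ℓ=2 even so k=1
a_0=9:  p_0=9·1+0=9,  q_0=9·0+1=1
a_1=3:  p_1=3·9+1=28,  q_1=3·1+0=3
fundamental: x₁=28, y₁=3  (since 784 − 87·9 = 1)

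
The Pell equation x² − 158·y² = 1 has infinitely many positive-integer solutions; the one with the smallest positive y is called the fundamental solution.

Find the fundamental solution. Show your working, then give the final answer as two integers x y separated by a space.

√158 → a₀=12, period (1,1,3,12,3,1,1,24); ℓ=8 even so k=7
i=0: a=12 ⇒ p=12, q=1
…
i=3: a=3 ⇒ p=88, q=7
…
i=6: a=1 ⇒ p=4412, q=351
i=7: a=1 ⇒ p=7743, q=616
fundamental: x₁=7743, y₁=616  (since 59954049 − 158·379456 = 1)

7743 616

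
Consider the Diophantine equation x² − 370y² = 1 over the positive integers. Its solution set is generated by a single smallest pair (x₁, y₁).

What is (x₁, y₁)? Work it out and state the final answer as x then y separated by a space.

√370 → a₀=19, period (4,4,38); ℓ=3 odd so k=5
a_0=19:  p_0=19·1+0=19,  q_0=19·0+1=1
…
a_4=4:  p_4=4·12503+327=50339,  q_4=4·650+17=2617
a_5=4:  p_5=4·50339+12503=213859,  q_5=4·2617+650=11118
fundamental: x₁=213859, y₁=11118  (since 45735671881 − 370·123609924 = 1)

213859 11118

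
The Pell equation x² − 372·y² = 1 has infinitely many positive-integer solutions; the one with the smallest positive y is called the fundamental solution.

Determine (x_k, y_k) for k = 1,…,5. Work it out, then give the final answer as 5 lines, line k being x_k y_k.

[19; 3,2,12,2,3,38] for √372; ℓ=6 ⇒ convergent index 5
i=0: a=19 ⇒ p=19, q=1
i=1: a=3 ⇒ p=58, q=3
…
i=4: a=2 ⇒ p=3491, q=181
i=5: a=3 ⇒ p=12151, q=630
fundamental: x₁=12151, y₁=630  (since 147646801 − 372·396900 = 1)
(12151+630√372)^2 = 295293601 + 15310260√372
(12151+630√372)^3 = 7176225079351 + 372069937890√372
(12151+630√372)^4 = 174396621583094401 + 9042043615292520√372
(12151+630√372)^5 = 4238186690536135053751 + 219739743566768883150√372

12151 630
295293601 15310260
7176225079351 372069937890
174396621583094401 9042043615292520
4238186690536135053751 219739743566768883150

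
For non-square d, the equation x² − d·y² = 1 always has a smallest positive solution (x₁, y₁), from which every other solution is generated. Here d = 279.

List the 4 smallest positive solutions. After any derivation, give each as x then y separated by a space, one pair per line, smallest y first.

d=279: √d = [16; 1,2,2,1,2,2,1,32] (ℓ=8, even), read p_7/q_7
i=0: a=16 ⇒ p=16, q=1
i=1: a=1 ⇒ p=17, q=1
i=2: a=2 ⇒ p=50, q=3
…
i=4: a=1 ⇒ p=167, q=10
i=5: a=2 ⇒ p=451, q=27
i=6: a=2 ⇒ p=1069, q=64
i=7: a=1 ⇒ p=1520, q=91
→ (1520, 91).  Check: 1520²=2310400, 279·91²=2310399, difference 1.
k=2:  x_2 = 1520·1520+279·91·91 = 4620799,  y_2 = 1520·91+91·1520 = 276640
k=3:  x_3 = 1520·4620799+279·91·276640 = 14047227440,  y_3 = 1520·276640+91·4620799 = 840985509
k=4:  x_4 = 1520·14047227440+279·91·840985509 = 42703566796801,  y_4 = 1520·840985509+91·14047227440 = 2556595670720

1520 91
4620799 276640
14047227440 840985509
42703566796801 2556595670720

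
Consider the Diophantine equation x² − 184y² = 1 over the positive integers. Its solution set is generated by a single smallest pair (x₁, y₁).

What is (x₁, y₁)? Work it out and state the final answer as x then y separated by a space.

[13; 1,1,3,2,1,2,1,2,3,1,1,26] for √184; ℓ=12 ⇒ convergent index 11
a_0=13:  p_0=13·1+0=13,  q_0=13·0+1=1
a_1=1:  p_1=1·13+1=14,  q_1=1·1+0=1
…
a_4=2:  p_4=2·95+27=217,  q_4=2·7+2=16
a_5=1:  p_5=1·217+95=312,  q_5=1·16+7=23
a_6=2:  p_6=2·312+217=841,  q_6=2·23+16=62
a_7=1:  p_7=1·841+312=1153,  q_7=1·62+23=85
a_8=2:  p_8=2·1153+841=3147,  q_8=2·85+62=232
…
a_10=1:  p_10=1·10594+3147=13741,  q_10=1·781+232=1013
a_11=1:  p_11=1·13741+10594=24335,  q_11=1·1013+781=1794
(x₁, y₁) = (24335, 1794);  24335² − 184·1794² = 1 ✓

24335 1794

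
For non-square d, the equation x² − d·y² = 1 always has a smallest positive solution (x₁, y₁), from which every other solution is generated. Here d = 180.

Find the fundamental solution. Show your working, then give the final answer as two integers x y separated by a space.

[13; 2,2,2,26] for √180; ℓ=4 ⇒ convergent index 3
step 0: (13, 1)  from 13·(1,0) + (0,1)
…
step 2: (67, 5)  from 2·(27,2) + (13,1)
step 3: (161, 12)  from 2·(67,5) + (27,2)
fundamental: x₁=161, y₁=12  (since 25921 − 180·144 = 1)

161 12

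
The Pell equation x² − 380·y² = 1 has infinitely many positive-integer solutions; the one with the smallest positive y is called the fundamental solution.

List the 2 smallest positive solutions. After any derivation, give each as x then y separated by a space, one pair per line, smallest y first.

d=380: √d = [19; 2,38] (ℓ=2, even), read p_1/q_1
a_0=19:  p_0=19·1+0=19,  q_0=19·0+1=1
a_1=2:  p_1=2·19+1=39,  q_1=2·1+0=2
fundamental: x₁=39, y₁=2  (since 1521 − 380·4 = 1)
(39+2√380)^2 = 3041 + 156√380

39 2
3041 156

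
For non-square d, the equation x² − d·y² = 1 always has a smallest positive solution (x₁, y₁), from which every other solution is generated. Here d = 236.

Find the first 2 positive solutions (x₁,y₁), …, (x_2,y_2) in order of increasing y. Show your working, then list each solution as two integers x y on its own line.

√236 = [15; 2,1,3,5,1,6,1,5,3,1,2,30, …], period ℓ=12 (even) → k=11
i=0: a=15 ⇒ p=15, q=1
…
i=2: a=1 ⇒ p=46, q=3
…
i=5: a=1 ⇒ p=1060, q=69
i=6: a=6 ⇒ p=7251, q=472
…
i=10: a=1 ⇒ p=203535, q=13249
i=11: a=2 ⇒ p=561799, q=36570
fundamental: x₁=561799, y₁=36570  (since 315618116401 − 236·1337364900 = 1)
(561799+36570√236)^2 = 631236232801 + 41089978860√236

561799 36570
631236232801 41089978860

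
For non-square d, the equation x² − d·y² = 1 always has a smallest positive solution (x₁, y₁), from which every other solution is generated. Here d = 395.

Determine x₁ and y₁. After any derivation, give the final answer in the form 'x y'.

d=395: √d = [19; 1,6,1,38] (ℓ=4, even), read p_3/q_3
k=0  a_k=19  p_k/q_k = 19/1
…
k=2  a_k=6  p_k/q_k = 139/7
k=3  a_k=1  p_k/q_k = 159/8
(x₁, y₁) = (159, 8);  159² − 395·8² = 1 ✓

159 8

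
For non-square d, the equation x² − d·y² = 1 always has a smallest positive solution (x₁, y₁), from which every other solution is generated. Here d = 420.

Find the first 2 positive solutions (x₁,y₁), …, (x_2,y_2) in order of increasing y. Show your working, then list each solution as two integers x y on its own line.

[20; 2,40] for √420; ℓ=2 ⇒ convergent index 1
a_0=20:  p_0=20·1+0=20,  q_0=20·0+1=1
a_1=2:  p_1=2·20+1=41,  q_1=2·1+0=2
→ (41, 2).  Check: 41²=1681, 420·2²=1680, difference 1.
(41+2√420)^2 = 3361 + 164√420

41 2
3361 164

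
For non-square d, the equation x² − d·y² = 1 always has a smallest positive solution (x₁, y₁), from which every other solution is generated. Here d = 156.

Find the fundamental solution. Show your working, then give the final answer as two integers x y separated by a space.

25 2

d=156: √d = [12; 2,24] (ℓ=2, even), read p_1/q_1
k=0  a_k=12  p_k/q_k = 12/1
k=1  a_k=2  p_k/q_k = 25/2
→ (25, 2).  Check: 25²=625, 156·2²=624, difference 1.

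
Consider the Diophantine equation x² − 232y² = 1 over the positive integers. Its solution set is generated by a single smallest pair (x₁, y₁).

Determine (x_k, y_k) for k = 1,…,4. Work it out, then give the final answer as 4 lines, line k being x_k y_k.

d=232: √d = [15; 4,3,7,3,4,30] (ℓ=6, even), read p_5/q_5
step 0: (15, 1)  from 15·(1,0) + (0,1)
…
step 2: (198, 13)  from 3·(61,4) + (15,1)
step 3: (1447, 95)  from 7·(198,13) + (61,4)
step 4: (4539, 298)  from 3·(1447,95) + (198,13)
step 5: (19603, 1287)  from 4·(4539,298) + (1447,95)
→ (19603, 1287).  Check: 19603²=384277609, 232·1287²=384277608, difference 1.
k=2:  x_2 = 19603·19603+232·1287·1287 = 768555217,  y_2 = 19603·1287+1287·19603 = 50458122
k=3:  x_3 = 19603·768555217+232·1287·50458122 = 30131975818099,  y_3 = 19603·50458122+1287·768555217 = 1978261129845
k=4:  x_4 = 19603·30131975818099+232·1287·1978261129845 = 1181354243155834177,  y_4 = 19603·1978261129845+1287·30131975818099 = 77559705806244948

19603 1287
768555217 50458122
30131975818099 1978261129845
1181354243155834177 77559705806244948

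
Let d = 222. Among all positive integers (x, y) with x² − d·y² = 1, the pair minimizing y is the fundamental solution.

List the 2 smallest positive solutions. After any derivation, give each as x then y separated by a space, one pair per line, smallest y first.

√222 = [14; 1,8,1,28, …], period ℓ=4 (even) → k=3
step 0: (14, 1)  from 14·(1,0) + (0,1)
step 1: (15, 1)  from 1·(14,1) + (1,0)
step 2: (134, 9)  from 8·(15,1) + (14,1)
step 3: (149, 10)  from 1·(134,9) + (15,1)
fundamental: x₁=149, y₁=10  (since 22201 − 222·100 = 1)
(149+10√222)^2 = 44401 + 2980√222

149 10
44401 2980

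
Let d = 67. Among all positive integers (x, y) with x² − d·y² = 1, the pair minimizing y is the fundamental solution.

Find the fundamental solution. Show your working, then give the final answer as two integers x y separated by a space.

√67 → a₀=8, period (5,2,1,1,7,1,1,2,5,16); ℓ=10 even so k=9
k=0  a_k=8  p_k/q_k = 8/1
k=1  a_k=5  p_k/q_k = 41/5
k=2  a_k=2  p_k/q_k = 90/11
k=3  a_k=1  p_k/q_k = 131/16
…
k=5  a_k=7  p_k/q_k = 1678/205
…
k=8  a_k=2  p_k/q_k = 9053/1106
k=9  a_k=5  p_k/q_k = 48842/5967
fundamental: x₁=48842, y₁=5967  (since 2385540964 − 67·35605089 = 1)

48842 5967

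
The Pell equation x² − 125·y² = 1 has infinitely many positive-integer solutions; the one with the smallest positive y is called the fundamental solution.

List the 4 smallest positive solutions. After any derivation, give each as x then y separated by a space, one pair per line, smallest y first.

[11; 5,1,1,5,22] for √125; ℓ=5 ⇒ convergent index 9
i=0: a=11 ⇒ p=11, q=1
i=1: a=5 ⇒ p=56, q=5
i=2: a=1 ⇒ p=67, q=6
…
i=5: a=22 ⇒ p=15127, q=1353
…
i=7: a=1 ⇒ p=91444, q=8179
i=8: a=1 ⇒ p=167761, q=15005
i=9: a=5 ⇒ p=930249, q=83204
(x₁, y₁) = (930249, 83204);  930249² − 125·83204² = 1 ✓
n=2: (930249,83204)∘(930249,83204) = (930249·930249+125·83204·83204, 930249·83204+83204·930249) = (1730726404001,154800875592)
n=3: (1730726404001,154800875592)∘(930249,83204) = (930249·1730726404001+125·83204·154800875592, 930249·154800875592+83204·1730726404001) = (3220013013190122249,288006719437081612)
n=4: (3220013013190122249,288006719437081612)∘(930249,83204) = (930249·3220013013190122249+125·83204·288006719437081612, 930249·288006719437081612+83204·3220013013190122249) = (5990827771012465337616001,535835925499096664087184)

930249 83204
1730726404001 154800875592
3220013013190122249 288006719437081612
5990827771012465337616001 535835925499096664087184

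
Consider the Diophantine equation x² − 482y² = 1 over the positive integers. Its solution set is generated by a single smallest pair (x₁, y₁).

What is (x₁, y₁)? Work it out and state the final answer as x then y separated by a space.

√482 → a₀=21, period (1,20,1,42); ℓ=4 even so k=3
i=0: a=21 ⇒ p=21, q=1
…
i=2: a=20 ⇒ p=461, q=21
i=3: a=1 ⇒ p=483, q=22
fundamental: x₁=483, y₁=22  (since 233289 − 482·484 = 1)

483 22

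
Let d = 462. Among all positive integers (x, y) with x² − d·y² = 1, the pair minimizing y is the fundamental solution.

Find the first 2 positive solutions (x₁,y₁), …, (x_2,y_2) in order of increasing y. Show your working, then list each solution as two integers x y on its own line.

43 2
3697 172

√462 = [21; 2,42, …], period ℓ=2 (even) → k=1
i=0: a=21 ⇒ p=21, q=1
i=1: a=2 ⇒ p=43, q=2
fundamental: x₁=43, y₁=2  (since 1849 − 462·4 = 1)
k=2:  x_2 = 43·43+462·2·2 = 3697,  y_2 = 43·2+2·43 = 172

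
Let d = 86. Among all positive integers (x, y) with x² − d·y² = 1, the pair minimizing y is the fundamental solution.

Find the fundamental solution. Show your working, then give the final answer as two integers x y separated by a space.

10405 1122

[9; 3,1,1,1,8,1,1,1,3,18] for √86; ℓ=10 ⇒ convergent index 9
k=0  a_k=9  p_k/q_k = 9/1
…
k=2  a_k=1  p_k/q_k = 37/4
…
k=6  a_k=1  p_k/q_k = 983/106
…
k=8  a_k=1  p_k/q_k = 2847/307
k=9  a_k=3  p_k/q_k = 10405/1122
(x₁, y₁) = (10405, 1122);  10405² − 86·1122² = 1 ✓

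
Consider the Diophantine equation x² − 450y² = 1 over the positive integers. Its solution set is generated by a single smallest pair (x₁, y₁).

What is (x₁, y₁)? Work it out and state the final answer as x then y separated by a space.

19601 924

[21; 4,1,2,4,2,1,4,42] for √450; ℓ=8 ⇒ convergent index 7
step 0: (21, 1)  from 21·(1,0) + (0,1)
step 1: (85, 4)  from 4·(21,1) + (1,0)
step 2: (106, 5)  from 1·(85,4) + (21,1)
step 3: (297, 14)  from 2·(106,5) + (85,4)
step 4: (1294, 61)  from 4·(297,14) + (106,5)
…
step 6: (4179, 197)  from 1·(2885,136) + (1294,61)
step 7: (19601, 924)  from 4·(4179,197) + (2885,136)
→ (19601, 924).  Check: 19601²=384199201, 450·924²=384199200, difference 1.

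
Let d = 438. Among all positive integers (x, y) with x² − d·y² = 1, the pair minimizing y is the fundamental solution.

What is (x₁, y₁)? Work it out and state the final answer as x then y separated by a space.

√438 → a₀=20, period (1,12,1,40); ℓ=4 even so k=3
a_0=20:  p_0=20·1+0=20,  q_0=20·0+1=1
a_1=1:  p_1=1·20+1=21,  q_1=1·1+0=1
a_2=12:  p_2=12·21+20=272,  q_2=12·1+1=13
a_3=1:  p_3=1·272+21=293,  q_3=1·13+1=14
→ (293, 14).  Check: 293²=85849, 438·14²=85848, difference 1.

293 14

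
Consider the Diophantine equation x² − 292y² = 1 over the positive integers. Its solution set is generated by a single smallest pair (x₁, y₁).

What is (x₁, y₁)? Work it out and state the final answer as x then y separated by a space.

√292 = [17; 11,2,1,3,8,3,1,2,11,34, …], period ℓ=10 (even) → k=9
i=0: a=17 ⇒ p=17, q=1
i=1: a=11 ⇒ p=188, q=11
i=2: a=2 ⇒ p=393, q=23
i=3: a=1 ⇒ p=581, q=34
…
i=8: a=2 ⇒ p=200767, q=11749
i=9: a=11 ⇒ p=2281249, q=133500
fundamental: x₁=2281249, y₁=133500  (since 5204097000001 − 292·17822250000 = 1)

2281249 133500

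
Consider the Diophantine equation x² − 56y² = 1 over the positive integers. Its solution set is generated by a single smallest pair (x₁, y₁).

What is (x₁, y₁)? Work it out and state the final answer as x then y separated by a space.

15 2

d=56: √d = [7; 2,14] (ℓ=2, even), read p_1/q_1
step 0: (7, 1)  from 7·(1,0) + (0,1)
step 1: (15, 2)  from 2·(7,1) + (1,0)
(x₁, y₁) = (15, 2);  15² − 56·2² = 1 ✓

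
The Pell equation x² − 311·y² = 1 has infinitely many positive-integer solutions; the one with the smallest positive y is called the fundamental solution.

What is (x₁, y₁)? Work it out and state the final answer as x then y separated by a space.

16883880 957397

d=311: √d = [17; 1,1,1,2,1,…,1,1,34] (ℓ=16, even), read p_15/q_15
step 0: (17, 1)  from 17·(1,0) + (0,1)
step 1: (18, 1)  from 1·(17,1) + (1,0)
step 2: (35, 2)  from 1·(18,1) + (17,1)
step 3: (53, 3)  from 1·(35,2) + (18,1)
…
step 6: (1305, 74)  from 6·(194,11) + (141,8)
step 7: (4109, 233)  from 3·(1305,74) + (194,11)
…
step 9: (217583, 12338)  from 3·(71158,4035) + (4109,233)
…
step 12: (4565134, 258865)  from 2·(1594239,90401) + (1376656,78063)
step 13: (6159373, 349266)  from 1·(4565134,258865) + (1594239,90401)
step 14: (10724507, 608131)  from 1·(6159373,349266) + (4565134,258865)
step 15: (16883880, 957397)  from 1·(10724507,608131) + (6159373,349266)
→ (16883880, 957397).  Check: 16883880²=285065403854400, 311·957397²=285065403854399, difference 1.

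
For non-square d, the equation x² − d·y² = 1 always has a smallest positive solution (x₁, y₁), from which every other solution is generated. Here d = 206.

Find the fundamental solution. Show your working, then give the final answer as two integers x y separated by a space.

59535 4148

d=206: √d = [14; 2,1,5,14,5,1,2,28] (ℓ=8, even), read p_7/q_7
i=0: a=14 ⇒ p=14, q=1
…
i=4: a=14 ⇒ p=3459, q=241
i=5: a=5 ⇒ p=17539, q=1222
i=6: a=1 ⇒ p=20998, q=1463
i=7: a=2 ⇒ p=59535, q=4148
(x₁, y₁) = (59535, 4148);  59535² − 206·4148² = 1 ✓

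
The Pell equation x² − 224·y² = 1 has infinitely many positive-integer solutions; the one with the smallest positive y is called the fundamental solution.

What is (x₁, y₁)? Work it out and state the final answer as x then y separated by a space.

d=224: √d = [14; 1,28] (ℓ=2, even), read p_1/q_1
step 0: (14, 1)  from 14·(1,0) + (0,1)
step 1: (15, 1)  from 1·(14,1) + (1,0)
(x₁, y₁) = (15, 1);  15² − 224·1² = 1 ✓

15 1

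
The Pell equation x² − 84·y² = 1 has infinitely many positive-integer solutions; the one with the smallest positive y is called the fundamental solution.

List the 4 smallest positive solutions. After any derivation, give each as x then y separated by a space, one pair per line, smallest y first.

55 6
6049 660
665335 72594
73180801 7984680

d=84: √d = [9; 6,18] (ℓ=2, even), read p_1/q_1
k=0  a_k=9  p_k/q_k = 9/1
k=1  a_k=6  p_k/q_k = 55/6
(x₁, y₁) = (55, 6);  55² − 84·6² = 1 ✓
k=2:  x_2 = 55·55+84·6·6 = 6049,  y_2 = 55·6+6·55 = 660
k=3:  x_3 = 55·6049+84·6·660 = 665335,  y_3 = 55·660+6·6049 = 72594
k=4:  x_4 = 55·665335+84·6·72594 = 73180801,  y_4 = 55·72594+6·665335 = 7984680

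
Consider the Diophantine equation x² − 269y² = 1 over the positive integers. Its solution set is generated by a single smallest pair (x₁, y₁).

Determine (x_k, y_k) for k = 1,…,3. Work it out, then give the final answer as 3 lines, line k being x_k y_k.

d=269: √d = [16; 2,2,32] (ℓ=3, odd), read p_5/q_5
k=0  a_k=16  p_k/q_k = 16/1
…
k=4  a_k=2  p_k/q_k = 5396/329
k=5  a_k=2  p_k/q_k = 13449/820
fundamental: x₁=13449, y₁=820  (since 180875601 − 269·672400 = 1)
(x_2, y_2) = (13449·13449 + 269·820·820, 13449·820 + 820·13449) = (361751201, 22056360)
(x_3, y_3) = (13449·361751201 + 269·820·22056360, 13449·22056360 + 820·361751201) = (9730383791049, 593271970460)

13449 820
361751201 22056360
9730383791049 593271970460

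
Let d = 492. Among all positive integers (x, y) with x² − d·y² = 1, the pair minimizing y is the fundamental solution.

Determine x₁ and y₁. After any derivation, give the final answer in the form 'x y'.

29767 1342

√492 = [22; 5,1,1,10,1,1,5,44, …], period ℓ=8 (even) → k=7
a_0=22:  p_0=22·1+0=22,  q_0=22·0+1=1
a_1=5:  p_1=5·22+1=111,  q_1=5·1+0=5
a_2=1:  p_2=1·111+22=133,  q_2=1·5+1=6
a_3=1:  p_3=1·133+111=244,  q_3=1·6+5=11
…
a_5=1:  p_5=1·2573+244=2817,  q_5=1·116+11=127
a_6=1:  p_6=1·2817+2573=5390,  q_6=1·127+116=243
a_7=5:  p_7=5·5390+2817=29767,  q_7=5·243+127=1342
(x₁, y₁) = (29767, 1342);  29767² − 492·1342² = 1 ✓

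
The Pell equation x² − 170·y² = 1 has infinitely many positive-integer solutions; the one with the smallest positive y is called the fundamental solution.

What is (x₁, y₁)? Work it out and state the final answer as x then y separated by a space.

d=170: √d = [13; 26] (ℓ=1, odd), read p_1/q_1
k=0  a_k=13  p_k/q_k = 13/1
k=1  a_k=26  p_k/q_k = 339/26
fundamental: x₁=339, y₁=26  (since 114921 − 170·676 = 1)

339 26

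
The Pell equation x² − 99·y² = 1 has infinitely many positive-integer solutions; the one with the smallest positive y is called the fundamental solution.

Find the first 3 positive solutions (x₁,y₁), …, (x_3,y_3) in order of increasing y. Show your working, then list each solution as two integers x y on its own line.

10 1
199 20
3970 399

√99 → a₀=9, period (1,18); ℓ=2 even so k=1
k=0  a_k=9  p_k/q_k = 9/1
k=1  a_k=1  p_k/q_k = 10/1
(x₁, y₁) = (10, 1);  10² − 99·1² = 1 ✓
k=2:  x_2 = 10·10+99·1·1 = 199,  y_2 = 10·1+1·10 = 20
k=3:  x_3 = 10·199+99·1·20 = 3970,  y_3 = 10·20+1·199 = 399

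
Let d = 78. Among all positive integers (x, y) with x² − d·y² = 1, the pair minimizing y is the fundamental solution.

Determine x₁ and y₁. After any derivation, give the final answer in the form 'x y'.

[8; 1,4,1,16] for √78; ℓ=4 ⇒ convergent index 3
step 0: (8, 1)  from 8·(1,0) + (0,1)
…
step 2: (44, 5)  from 4·(9,1) + (8,1)
step 3: (53, 6)  from 1·(44,5) + (9,1)
→ (53, 6).  Check: 53²=2809, 78·6²=2808, difference 1.

53 6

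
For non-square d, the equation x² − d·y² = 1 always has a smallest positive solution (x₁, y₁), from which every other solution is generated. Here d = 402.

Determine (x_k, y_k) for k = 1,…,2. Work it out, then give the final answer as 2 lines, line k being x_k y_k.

[20; 20,40] for √402; ℓ=2 ⇒ convergent index 1
k=0  a_k=20  p_k/q_k = 20/1
k=1  a_k=20  p_k/q_k = 401/20
fundamental: x₁=401, y₁=20  (since 160801 − 402·400 = 1)
n=2: (401,20)∘(401,20) = (401·401+402·20·20, 401·20+20·401) = (321601,16040)

401 20
321601 16040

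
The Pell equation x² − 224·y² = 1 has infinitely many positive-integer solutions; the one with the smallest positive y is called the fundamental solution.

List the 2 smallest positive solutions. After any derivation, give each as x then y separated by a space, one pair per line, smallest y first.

√224 = [14; 1,28, …], period ℓ=2 (even) → k=1
k=0  a_k=14  p_k/q_k = 14/1
k=1  a_k=1  p_k/q_k = 15/1
(x₁, y₁) = (15, 1);  15² − 224·1² = 1 ✓
(15+1√224)^2 = 449 + 30√224

15 1
449 30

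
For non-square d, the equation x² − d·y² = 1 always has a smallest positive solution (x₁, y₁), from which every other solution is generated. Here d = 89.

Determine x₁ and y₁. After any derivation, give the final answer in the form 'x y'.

500001 53000

[9; 2,3,3,2,18] for √89; ℓ=5 ⇒ convergent index 9
a_0=9:  p_0=9·1+0=9,  q_0=9·0+1=1
…
a_6=2:  p_6=2·9217+500=18934,  q_6=2·977+53=2007
…
a_8=3:  p_8=3·66019+18934=216991,  q_8=3·6998+2007=23001
a_9=2:  p_9=2·216991+66019=500001,  q_9=2·23001+6998=53000
→ (500001, 53000).  Check: 500001²=250001000001, 89·53000²=250001000000, difference 1.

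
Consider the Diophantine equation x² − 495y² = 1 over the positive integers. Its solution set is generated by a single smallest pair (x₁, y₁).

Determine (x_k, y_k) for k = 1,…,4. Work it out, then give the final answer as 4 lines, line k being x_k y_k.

89 4
15841 712
2819609 126732
501874561 22557584

√495 → a₀=22, period (4,44); ℓ=2 even so k=1
step 0: (22, 1)  from 22·(1,0) + (0,1)
step 1: (89, 4)  from 4·(22,1) + (1,0)
(x₁, y₁) = (89, 4);  89² − 495·4² = 1 ✓
(89+4√495)^2 = 15841 + 712√495
(89+4√495)^3 = 2819609 + 126732√495
(89+4√495)^4 = 501874561 + 22557584√495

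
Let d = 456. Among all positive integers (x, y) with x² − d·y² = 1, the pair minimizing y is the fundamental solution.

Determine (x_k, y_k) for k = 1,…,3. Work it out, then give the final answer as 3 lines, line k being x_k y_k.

1025 48
2101249 98400
4307559425 201719952

√456 → a₀=21, period (2,1,4,1,2,42); ℓ=6 even so k=5
a_0=21:  p_0=21·1+0=21,  q_0=21·0+1=1
a_1=2:  p_1=2·21+1=43,  q_1=2·1+0=2
a_2=1:  p_2=1·43+21=64,  q_2=1·2+1=3
…
a_4=1:  p_4=1·299+64=363,  q_4=1·14+3=17
a_5=2:  p_5=2·363+299=1025,  q_5=2·17+14=48
(x₁, y₁) = (1025, 48);  1025² − 456·48² = 1 ✓
k=2:  x_2 = 1025·1025+456·48·48 = 2101249,  y_2 = 1025·48+48·1025 = 98400
k=3:  x_3 = 1025·2101249+456·48·98400 = 4307559425,  y_3 = 1025·98400+48·2101249 = 201719952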